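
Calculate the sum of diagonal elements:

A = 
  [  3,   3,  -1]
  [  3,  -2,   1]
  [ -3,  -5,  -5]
-4

tr(A) = 3 + -2 + -5 = -4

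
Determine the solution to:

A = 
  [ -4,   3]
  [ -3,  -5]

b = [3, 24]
Row reduce the augmented matrix [A|b]:
R2 → R2 - (3/4)·R1
REF = 
  [   -4,     3,     3]
  [    0, -29/4,  87/4]

Back-substitution:
x₂ = (87/4) / (-29/4) = -3
x₁ = (3 - (3)(-3)) / (-4) = -3

x = [-3, -3]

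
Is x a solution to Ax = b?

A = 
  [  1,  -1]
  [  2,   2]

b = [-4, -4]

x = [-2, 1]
No

Ax = [-3, -2] ≠ b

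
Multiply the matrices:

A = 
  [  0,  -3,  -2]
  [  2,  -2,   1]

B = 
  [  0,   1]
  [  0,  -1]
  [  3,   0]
A is 2×3 and B is 3×2, so AB is 2×2. Each entry is (row of A)·(column of B):
AB[1,1] = (0)(0) + (-3)(0) + (-2)(3) = -6
AB[1,2] = (0)(1) + (-3)(-1) + (-2)(0) = 3
AB[2,1] = (2)(0) + (-2)(0) + (1)(3) = 3
AB[2,2] = (2)(1) + (-2)(-1) + (1)(0) = 4

AB = 
  [ -6,   3]
  [  3,   4]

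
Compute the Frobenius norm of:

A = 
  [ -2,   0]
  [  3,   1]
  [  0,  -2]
||A||_F = 4.243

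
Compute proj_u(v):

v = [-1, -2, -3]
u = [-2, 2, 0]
proj_u(v) = [1/2, -1/2, 0]

v·u = (-1)(-2) + (-2)(2) + (-3)(0) = -2
u·u = (-2)² + (2)² + (0)² = 8
proj_u(v) = (v·u / u·u) × u = (-2/8) × u = (-1/4) × u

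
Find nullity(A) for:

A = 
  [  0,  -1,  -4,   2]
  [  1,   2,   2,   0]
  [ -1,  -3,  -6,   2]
nullity(A) = 2

Row reduce:
Swap R1 ↔ R2
R3 → R3 + (1)·R1
R3 → R3 - (1)·R2
REF = 
  [  1,   2,   2,   0]
  [  0,  -1,  -4,   2]
  [  0,   0,   0,   0]
Pivot columns: 1, 2 → 2 pivots.
rank(A) = 2, so nullity(A) = 4 - 2 = 2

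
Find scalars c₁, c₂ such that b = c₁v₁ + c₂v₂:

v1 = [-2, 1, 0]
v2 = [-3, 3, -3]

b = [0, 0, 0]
c1 = 0, c2 = 0

b = 0·v1 + 0·v2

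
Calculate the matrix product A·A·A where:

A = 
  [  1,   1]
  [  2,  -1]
A² = A·A:
A²[1,1] = (1)(1) + (1)(2) = 3
A²[1,2] = (1)(1) + (1)(-1) = 0
A²[2,1] = (2)(1) + (-1)(2) = 0
A²[2,2] = (2)(1) + (-1)(-1) = 3
A² = 
  [  3,   0]
  [  0,   3]

A^3 = A^2·A:
A^3[1,1] = (3)(1) + (0)(2) = 3
A^3[1,2] = (3)(1) + (0)(-1) = 3
A^3[2,1] = (0)(1) + (3)(2) = 6
A^3[2,2] = (0)(1) + (3)(-1) = -3
A^3 = 
  [  3,   3]
  [  6,  -3]

Therefore
A^3 = 
  [  3,   3]
  [  6,  -3]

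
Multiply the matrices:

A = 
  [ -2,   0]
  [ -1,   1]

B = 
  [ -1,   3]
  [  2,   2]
A is 2×2 and B is 2×2, so AB is 2×2. Each entry is (row of A)·(column of B):
AB[1,1] = (-2)(-1) + (0)(2) = 2
AB[1,2] = (-2)(3) + (0)(2) = -6
AB[2,1] = (-1)(-1) + (1)(2) = 3
AB[2,2] = (-1)(3) + (1)(2) = -1

AB = 
  [  2,  -6]
  [  3,  -1]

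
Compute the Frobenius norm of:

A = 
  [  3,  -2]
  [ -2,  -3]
||A||_F = 5.099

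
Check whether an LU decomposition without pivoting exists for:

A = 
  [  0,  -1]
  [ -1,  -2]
No.
A[1,1] = 0 but A[2,1] = -1 ≠ 0. Any LU with L unit lower triangular has (LU)[1,1] = U[1,1] and (LU)[2,1] = L[2,1]·U[1,1]; matching A forces U[1,1] = 0, which then forces (LU)[2,1] = 0 ≠ -1. A row swap (pivoting) is required.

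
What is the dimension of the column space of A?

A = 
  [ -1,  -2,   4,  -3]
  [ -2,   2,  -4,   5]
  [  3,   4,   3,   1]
dim(Col(A)) = 3

Row reduce:
R2 → R2 - (2)·R1
R3 → R3 + (3)·R1
R3 → R3 + (1/3)·R2
REF = 
  [   -1,    -2,     4,    -3]
  [    0,     6,   -12,    11]
  [    0,     0,    11, -13/3]
Pivot columns: 1, 2, 3 → 3 pivots.
dim(Col(A)) = number of pivot columns = 3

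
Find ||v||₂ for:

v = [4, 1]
4.123

||v||₂ = √((4)² + (1)²) = √17 = 4.123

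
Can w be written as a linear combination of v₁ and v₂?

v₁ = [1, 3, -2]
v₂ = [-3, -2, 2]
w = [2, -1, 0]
Yes

Form the augmented matrix and row-reduce:
[v₁|v₂|w] = 
  [  1,  -3,   2]
  [  3,  -2,  -1]
  [ -2,   2,   0]
R2 → R2 - (3)·R1
R3 → R3 + (2)·R1
R3 → R3 + (4/7)·R2
REF = 
  [  1,  -3,   2]
  [  0,   7,  -7]
  [  0,   0,   0]

No row of the form [0 0 | nonzero], so the system is consistent. Back-substitution gives c₁ = -1, c₂ = -1: w = (-1)·v₁ + (-1)·v₂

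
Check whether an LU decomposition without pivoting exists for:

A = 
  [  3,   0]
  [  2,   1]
Yes.
A[1,1] = 3 ≠ 0, so Gaussian elimination proceeds without a row swap: multiplier ℓ₂₁ = (2)/(3) = 2/3, and U[2,2] = 1 - (2/3)(0) = 1.
L = 
  [  1,   0]
  [2/3,   1]
U = 
  [  3,   0]
  [  0,   1]
Check row 2 of LU: [(2/3)(3), (2/3)(0) + 1] = [2, 1] = row 2 of A ✓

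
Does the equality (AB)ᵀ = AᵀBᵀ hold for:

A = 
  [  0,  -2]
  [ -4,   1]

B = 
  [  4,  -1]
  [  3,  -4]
No

(AB)ᵀ = 
  [ -6, -13]
  [  8,   0]

AᵀBᵀ = 
  [  4,  16]
  [ -9, -10]

The two matrices differ, so (AB)ᵀ ≠ AᵀBᵀ in general. The correct identity is (AB)ᵀ = BᵀAᵀ.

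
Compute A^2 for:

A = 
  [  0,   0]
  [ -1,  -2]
A² = A·A:
A²[1,1] = (0)(0) + (0)(-1) = 0
A²[1,2] = (0)(0) + (0)(-2) = 0
A²[2,1] = (-1)(0) + (-2)(-1) = 2
A²[2,2] = (-1)(0) + (-2)(-2) = 4
A² = 
  [  0,   0]
  [  2,   4]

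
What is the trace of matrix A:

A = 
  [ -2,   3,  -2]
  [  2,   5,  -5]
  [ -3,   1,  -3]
0

tr(A) = -2 + 5 + -3 = 0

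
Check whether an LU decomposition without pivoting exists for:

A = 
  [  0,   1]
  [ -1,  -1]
No.
A[1,1] = 0 but A[2,1] = -1 ≠ 0. Any LU with L unit lower triangular has (LU)[1,1] = U[1,1] and (LU)[2,1] = L[2,1]·U[1,1]; matching A forces U[1,1] = 0, which then forces (LU)[2,1] = 0 ≠ -1. A row swap (pivoting) is required.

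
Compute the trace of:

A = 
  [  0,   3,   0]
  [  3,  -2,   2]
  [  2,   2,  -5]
-7

tr(A) = 0 + -2 + -5 = -7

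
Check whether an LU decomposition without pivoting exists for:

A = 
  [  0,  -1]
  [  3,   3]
No.
A[1,1] = 0 but A[2,1] = 3 ≠ 0. Any LU with L unit lower triangular has (LU)[1,1] = U[1,1] and (LU)[2,1] = L[2,1]·U[1,1]; matching A forces U[1,1] = 0, which then forces (LU)[2,1] = 0 ≠ 3. A row swap (pivoting) is required.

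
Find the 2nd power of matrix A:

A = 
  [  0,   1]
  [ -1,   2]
A² = A·A:
A²[1,1] = (0)(0) + (1)(-1) = -1
A²[1,2] = (0)(1) + (1)(2) = 2
A²[2,1] = (-1)(0) + (2)(-1) = -2
A²[2,2] = (-1)(1) + (2)(2) = 3
A² = 
  [ -1,   2]
  [ -2,   3]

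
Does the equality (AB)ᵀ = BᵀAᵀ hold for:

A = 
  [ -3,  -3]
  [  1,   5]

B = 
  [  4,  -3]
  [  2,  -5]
Yes

(AB)ᵀ = 
  [-18,  14]
  [ 24, -28]

BᵀAᵀ = 
  [-18,  14]
  [ 24, -28]

Both sides are equal — this is the standard identity (AB)ᵀ = BᵀAᵀ, which holds for all A, B.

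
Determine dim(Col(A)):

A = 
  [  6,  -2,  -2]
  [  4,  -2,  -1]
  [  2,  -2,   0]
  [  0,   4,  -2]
Row reduce:
R2 → R2 - (2/3)·R1
R3 → R3 - (1/3)·R1
R3 → R3 - (2)·R2
R4 → R4 + (6)·R2
REF = 
  [   6,   -2,   -2]
  [   0, -2/3,  1/3]
  [   0,    0,    0]
  [   0,    0,    0]
Pivot columns: 1, 2 → 2 pivots.
dim(Col(A)) = number of pivot columns = 2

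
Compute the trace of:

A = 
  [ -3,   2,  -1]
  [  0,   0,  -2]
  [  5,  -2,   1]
-2

tr(A) = -3 + 0 + 1 = -2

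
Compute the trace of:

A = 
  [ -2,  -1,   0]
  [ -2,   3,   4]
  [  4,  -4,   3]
4

tr(A) = -2 + 3 + 3 = 4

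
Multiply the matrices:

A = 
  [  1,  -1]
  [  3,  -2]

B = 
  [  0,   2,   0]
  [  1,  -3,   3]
A is 2×2 and B is 2×3, so AB is 2×3. Each entry is (row of A)·(column of B):
AB[1,1] = (1)(0) + (-1)(1) = -1
AB[1,2] = (1)(2) + (-1)(-3) = 5
AB[1,3] = (1)(0) + (-1)(3) = -3
AB[2,1] = (3)(0) + (-2)(1) = -2
AB[2,2] = (3)(2) + (-2)(-3) = 12
AB[2,3] = (3)(0) + (-2)(3) = -6

AB = 
  [ -1,   5,  -3]
  [ -2,  12,  -6]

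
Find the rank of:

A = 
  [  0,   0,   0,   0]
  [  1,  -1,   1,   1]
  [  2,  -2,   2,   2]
rank(A) = 1

Row reduce:
Swap R1 ↔ R2
R3 → R3 - (2)·R1
REF = 
  [  1,  -1,   1,   1]
  [  0,   0,   0,   0]
  [  0,   0,   0,   0]
Pivot columns: 1 → 1 pivot.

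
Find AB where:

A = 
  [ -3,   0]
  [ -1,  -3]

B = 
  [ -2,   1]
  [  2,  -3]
AB = 
  [  6,  -3]
  [ -4,   8]

A is 2×2 and B is 2×2, so AB is 2×2. Each entry is (row of A)·(column of B):
AB[1,1] = (-3)(-2) + (0)(2) = 6
AB[1,2] = (-3)(1) + (0)(-3) = -3
AB[2,1] = (-1)(-2) + (-3)(2) = -4
AB[2,2] = (-1)(1) + (-3)(-3) = 8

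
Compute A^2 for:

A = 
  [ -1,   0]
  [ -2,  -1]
A² = A·A:
A²[1,1] = (-1)(-1) + (0)(-2) = 1
A²[1,2] = (-1)(0) + (0)(-1) = 0
A²[2,1] = (-2)(-1) + (-1)(-2) = 4
A²[2,2] = (-2)(0) + (-1)(-1) = 1
A² = 
  [  1,   0]
  [  4,   1]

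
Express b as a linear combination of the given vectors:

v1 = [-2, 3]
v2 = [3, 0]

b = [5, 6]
c1 = 2, c2 = 3

b = 2·v1 + 3·v2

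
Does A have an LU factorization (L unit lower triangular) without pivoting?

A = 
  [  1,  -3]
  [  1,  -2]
Yes.
A[1,1] = 1 ≠ 0, so Gaussian elimination proceeds without a row swap: multiplier ℓ₂₁ = (1)/(1) = 1, and U[2,2] = -2 - (1)(-3) = 1.
L = 
  [  1,   0]
  [  1,   1]
U = 
  [  1,  -3]
  [  0,   1]
Check row 2 of LU: [(1)(1), (1)(-3) + 1] = [1, -2] = row 2 of A ✓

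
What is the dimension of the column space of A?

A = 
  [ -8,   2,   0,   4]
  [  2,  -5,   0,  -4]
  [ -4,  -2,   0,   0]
dim(Col(A)) = 2

Row reduce:
R2 → R2 + (1/4)·R1
R3 → R3 - (1/2)·R1
R3 → R3 - (2/3)·R2
REF = 
  [  -8,    2,    0,    4]
  [   0, -9/2,    0,   -3]
  [   0,    0,    0,    0]
Pivot columns: 1, 2 → 2 pivots.
dim(Col(A)) = number of pivot columns = 2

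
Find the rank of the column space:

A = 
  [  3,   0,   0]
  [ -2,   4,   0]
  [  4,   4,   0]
Row reduce:
R2 → R2 + (2/3)·R1
R3 → R3 - (4/3)·R1
R3 → R3 - (1)·R2
REF = 
  [  3,   0,   0]
  [  0,   4,   0]
  [  0,   0,   0]
Pivot columns: 1, 2 → 2 pivots.
dim(Col(A)) = number of pivot columns = 2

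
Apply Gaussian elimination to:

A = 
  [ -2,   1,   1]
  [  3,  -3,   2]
Row operations:
R2 → R2 + (3/2)·R1

Resulting echelon form:
REF = 
  [  -2,    1,    1]
  [   0, -3/2,  7/2]

Rank = 2 (number of non-zero pivot rows).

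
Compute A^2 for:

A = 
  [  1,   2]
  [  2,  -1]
A² = A·A:
A²[1,1] = (1)(1) + (2)(2) = 5
A²[1,2] = (1)(2) + (2)(-1) = 0
A²[2,1] = (2)(1) + (-1)(2) = 0
A²[2,2] = (2)(2) + (-1)(-1) = 5
A² = 
  [  5,   0]
  [  0,   5]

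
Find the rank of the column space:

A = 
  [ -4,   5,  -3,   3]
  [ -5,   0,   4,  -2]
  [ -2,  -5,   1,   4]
Row reduce:
R2 → R2 - (5/4)·R1
R3 → R3 - (1/2)·R1
R3 → R3 - (6/5)·R2
REF = 
  [   -4,     5,    -3,     3]
  [    0, -25/4,  31/4, -23/4]
  [    0,     0, -34/5,  47/5]
Pivot columns: 1, 2, 3 → 3 pivots.
dim(Col(A)) = number of pivot columns = 3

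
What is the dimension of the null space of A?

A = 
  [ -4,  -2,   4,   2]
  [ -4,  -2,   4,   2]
nullity(A) = 3

Row reduce:
R2 → R2 - (1)·R1
REF = 
  [ -4,  -2,   4,   2]
  [  0,   0,   0,   0]
Pivot columns: 1 → 1 pivot.
rank(A) = 1, so nullity(A) = 4 - 1 = 3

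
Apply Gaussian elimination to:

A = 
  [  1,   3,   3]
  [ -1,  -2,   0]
Row operations:
R2 → R2 + (1)·R1

Resulting echelon form:
REF = 
  [  1,   3,   3]
  [  0,   1,   3]

Rank = 2 (number of non-zero pivot rows).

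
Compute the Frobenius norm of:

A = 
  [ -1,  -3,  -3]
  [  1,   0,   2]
||A||_F = 4.899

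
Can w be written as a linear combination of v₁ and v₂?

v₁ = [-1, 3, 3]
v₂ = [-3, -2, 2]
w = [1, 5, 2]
No

Form the augmented matrix and row-reduce:
[v₁|v₂|w] = 
  [ -1,  -3,   1]
  [  3,  -2,   5]
  [  3,   2,   2]
R2 → R2 + (3)·R1
R3 → R3 + (3)·R1
R3 → R3 - (7/11)·R2
REF = 
  [   -1,    -3,     1]
  [    0,   -11,     8]
  [    0,     0, -1/11]

Row 3 reads [0 0 | -1/11], i.e. 0 = -1/11, so the system is inconsistent and w ∉ span{v₁, v₂}.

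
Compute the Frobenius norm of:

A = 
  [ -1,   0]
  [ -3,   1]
||A||_F = 3.317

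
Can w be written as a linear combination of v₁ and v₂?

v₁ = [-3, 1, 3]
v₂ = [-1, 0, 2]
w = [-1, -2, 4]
No

Form the augmented matrix and row-reduce:
[v₁|v₂|w] = 
  [ -3,  -1,  -1]
  [  1,   0,  -2]
  [  3,   2,   4]
R2 → R2 + (1/3)·R1
R3 → R3 + (1)·R1
R3 → R3 + (3)·R2
REF = 
  [  -3,   -1,   -1]
  [   0, -1/3, -7/3]
  [   0,    0,   -4]

Row 3 reads [0 0 | -4], i.e. 0 = -4, so the system is inconsistent and w ∉ span{v₁, v₂}.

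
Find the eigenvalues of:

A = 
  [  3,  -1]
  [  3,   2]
tr(A) = 5, det(A) = 9
Characteristic polynomial: λ² - tr(A)λ + det(A) = λ² - 5λ + 9
λ² - 5λ + 9 = 0  ⇒  λ = (5 ± √((-5)² - 4·(9)))/2 = (5 ± √(-11))/2
  = (5 + i√11)/2,  (5 - i√11)/2

λ = (5 + i√11)/2, (5 - i√11)/2  (≈ 2.5 + 1.658i, 2.5 - 1.658i)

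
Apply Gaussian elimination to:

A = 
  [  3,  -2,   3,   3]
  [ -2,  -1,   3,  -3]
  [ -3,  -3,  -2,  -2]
Row operations:
R2 → R2 + (2/3)·R1
R3 → R3 + (1)·R1
R3 → R3 - (15/7)·R2

Resulting echelon form:
REF = 
  [    3,    -2,     3,     3]
  [    0,  -7/3,     5,    -1]
  [    0,     0, -68/7,  22/7]

Rank = 3 (number of non-zero pivot rows).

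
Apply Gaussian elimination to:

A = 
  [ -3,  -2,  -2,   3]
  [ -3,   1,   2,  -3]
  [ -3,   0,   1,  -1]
Row operations:
R2 → R2 - (1)·R1
R3 → R3 - (1)·R1
R3 → R3 - (2/3)·R2

Resulting echelon form:
REF = 
  [ -3,  -2,  -2,   3]
  [  0,   3,   4,  -6]
  [  0,   0, 1/3,   0]

Rank = 3 (number of non-zero pivot rows).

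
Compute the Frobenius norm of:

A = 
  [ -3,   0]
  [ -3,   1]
||A||_F = 4.359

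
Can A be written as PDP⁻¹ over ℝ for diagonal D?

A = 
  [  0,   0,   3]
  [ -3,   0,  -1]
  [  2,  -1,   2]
No

Characteristic polynomial: det(λI - A) = λ³ - 2λ² - 7λ - 9
By the rational root theorem any rational root is an integer dividing 9; none of those is a root, so p(λ) has no rational roots and hence (being an irreducible cubic) no repeated roots.
Discriminant of the cubic: Δ = -3175
Δ < 0 ⇒ one real eigenvalue and a complex-conjugate pair: λ ≈ 4.186, -1.093 + 0.9775i, -1.093 - 0.9775i
Has complex eigenvalues (not diagonalizable over ℝ).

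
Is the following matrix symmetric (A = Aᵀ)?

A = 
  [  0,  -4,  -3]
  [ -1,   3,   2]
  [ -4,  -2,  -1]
No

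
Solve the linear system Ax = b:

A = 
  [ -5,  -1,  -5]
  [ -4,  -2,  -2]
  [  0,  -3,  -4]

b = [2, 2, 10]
x = [1, -2, -1]

Row reduce the augmented matrix [A|b]:
R2 → R2 - (4/5)·R1
R3 → R3 - (5/2)·R2
REF = 
  [  -5,   -1,   -5,    2]
  [   0, -6/5,    2,  2/5]
  [   0,    0,   -9,    9]

Back-substitution:
x₃ = 9 / (-9) = -1
x₂ = (2/5 - (2)(-1)) / (-6/5) = -2
x₁ = (2 - (-1)(-2) - (-5)(-1)) / (-5) = 1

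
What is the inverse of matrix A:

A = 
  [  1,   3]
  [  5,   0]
det(A) = (1)(0) - (3)(5) = -15
For a 2×2 matrix, A⁻¹ = (1/det(A)) · [[d, -b], [-c, a]]
    = (-1/15) · [[0, -3], [-5, 1]]

A⁻¹ = 
  [    0,   1/5]
  [  1/3, -1/15]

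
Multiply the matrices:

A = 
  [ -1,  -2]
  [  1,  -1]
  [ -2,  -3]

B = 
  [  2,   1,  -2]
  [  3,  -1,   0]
A is 3×2 and B is 2×3, so AB is 3×3. Each entry is (row of A)·(column of B):
AB[1,1] = (-1)(2) + (-2)(3) = -8
AB[1,2] = (-1)(1) + (-2)(-1) = 1
AB[1,3] = (-1)(-2) + (-2)(0) = 2
AB[2,1] = (1)(2) + (-1)(3) = -1
AB[2,2] = (1)(1) + (-1)(-1) = 2
AB[2,3] = (1)(-2) + (-1)(0) = -2
AB[3,1] = (-2)(2) + (-3)(3) = -13
AB[3,2] = (-2)(1) + (-3)(-1) = 1
AB[3,3] = (-2)(-2) + (-3)(0) = 4

AB = 
  [ -8,   1,   2]
  [ -1,   2,  -2]
  [-13,   1,   4]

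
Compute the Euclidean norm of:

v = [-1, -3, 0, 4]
5.099

||v||₂ = √((-1)² + (-3)² + (0)² + (4)²) = √26 = 5.099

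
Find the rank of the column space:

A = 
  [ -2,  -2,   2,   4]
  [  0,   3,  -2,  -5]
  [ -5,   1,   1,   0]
Row reduce:
R3 → R3 - (5/2)·R1
R3 → R3 - (2)·R2
REF = 
  [ -2,  -2,   2,   4]
  [  0,   3,  -2,  -5]
  [  0,   0,   0,   0]
Pivot columns: 1, 2 → 2 pivots.
dim(Col(A)) = number of pivot columns = 2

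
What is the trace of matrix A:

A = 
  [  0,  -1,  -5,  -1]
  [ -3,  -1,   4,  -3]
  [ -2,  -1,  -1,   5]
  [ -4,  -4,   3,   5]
3

tr(A) = 0 + -1 + -1 + 5 = 3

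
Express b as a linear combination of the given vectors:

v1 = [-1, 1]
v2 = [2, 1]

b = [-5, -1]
c1 = 1, c2 = -2

b = 1·v1 + -2·v2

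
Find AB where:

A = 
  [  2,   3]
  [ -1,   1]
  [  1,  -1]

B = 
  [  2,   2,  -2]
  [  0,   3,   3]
AB = 
  [  4,  13,   5]
  [ -2,   1,   5]
  [  2,  -1,  -5]

A is 3×2 and B is 2×3, so AB is 3×3. Each entry is (row of A)·(column of B):
AB[1,1] = (2)(2) + (3)(0) = 4
AB[1,2] = (2)(2) + (3)(3) = 13
AB[1,3] = (2)(-2) + (3)(3) = 5
AB[2,1] = (-1)(2) + (1)(0) = -2
AB[2,2] = (-1)(2) + (1)(3) = 1
AB[2,3] = (-1)(-2) + (1)(3) = 5
AB[3,1] = (1)(2) + (-1)(0) = 2
AB[3,2] = (1)(2) + (-1)(3) = -1
AB[3,3] = (1)(-2) + (-1)(3) = -5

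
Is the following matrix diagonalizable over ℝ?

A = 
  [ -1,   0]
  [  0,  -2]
Yes

tr(A) = -3, det(A) = 2
Characteristic polynomial: λ² - tr(A)λ + det(A) = λ² + 3λ + 2
λ² + 3λ + 2 = (λ + 2)(λ + 1)
Eigenvalues: -1, -2
λ=-2: alg. mult. = 1, geom. mult. = 2 - rank(A - (-2)I) = 2 - 1 = 1
λ=-1: alg. mult. = 1, geom. mult. = 2 - rank(A - (-1)I) = 2 - 1 = 1
Sum of geometric multiplicities equals n, so A has n independent eigenvectors.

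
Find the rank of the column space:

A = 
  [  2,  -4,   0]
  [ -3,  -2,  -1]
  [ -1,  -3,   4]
Row reduce:
R2 → R2 + (3/2)·R1
R3 → R3 + (1/2)·R1
R3 → R3 - (5/8)·R2
REF = 
  [   2,   -4,    0]
  [   0,   -8,   -1]
  [   0,    0, 37/8]
Pivot columns: 1, 2, 3 → 3 pivots.
dim(Col(A)) = number of pivot columns = 3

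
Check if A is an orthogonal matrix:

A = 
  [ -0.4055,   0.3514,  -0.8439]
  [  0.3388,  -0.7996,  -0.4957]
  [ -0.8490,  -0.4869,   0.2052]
Yes

AᵀA = 
  [  1,   0,   0]
  [  0,   0.9999,  -0.0001]
  [  0,  -0.0001,   1]
≈ I (equal to I up to the 4-dp rounding of the entries)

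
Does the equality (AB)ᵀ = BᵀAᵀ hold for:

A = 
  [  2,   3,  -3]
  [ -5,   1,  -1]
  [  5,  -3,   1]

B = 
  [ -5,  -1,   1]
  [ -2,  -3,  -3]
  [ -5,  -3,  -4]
Yes

(AB)ᵀ = 
  [ -1,  28, -24]
  [ -2,   5,   1]
  [  5,  -4,  10]

BᵀAᵀ = 
  [ -1,  28, -24]
  [ -2,   5,   1]
  [  5,  -4,  10]

Both sides are equal — this is the standard identity (AB)ᵀ = BᵀAᵀ, which holds for all A, B.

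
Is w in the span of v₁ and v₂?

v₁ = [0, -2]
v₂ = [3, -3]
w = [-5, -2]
Yes

Form the augmented matrix and row-reduce:
[v₁|v₂|w] = 
  [  0,   3,  -5]
  [ -2,  -3,  -2]
Swap R1 ↔ R2
REF = 
  [ -2,  -3,  -2]
  [  0,   3,  -5]

No row of the form [0 0 | nonzero], so the system is consistent. Back-substitution gives c₁ = 7/2, c₂ = -5/3: w = (7/2)·v₁ + (-5/3)·v₂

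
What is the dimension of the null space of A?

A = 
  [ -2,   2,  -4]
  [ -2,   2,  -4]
nullity(A) = 2

Row reduce:
R2 → R2 - (1)·R1
REF = 
  [ -2,   2,  -4]
  [  0,   0,   0]
Pivot columns: 1 → 1 pivot.
rank(A) = 1, so nullity(A) = 3 - 1 = 2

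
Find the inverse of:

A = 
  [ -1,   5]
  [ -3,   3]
det(A) = (-1)(3) - (5)(-3) = 12
For a 2×2 matrix, A⁻¹ = (1/det(A)) · [[d, -b], [-c, a]]
    = (1/12) · [[3, -5], [3, -1]]

A⁻¹ = 
  [  1/4, -5/12]
  [  1/4, -1/12]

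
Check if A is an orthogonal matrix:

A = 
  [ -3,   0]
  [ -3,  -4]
No

AᵀA = 
  [ 18,  12]
  [ 12,  16]
≠ I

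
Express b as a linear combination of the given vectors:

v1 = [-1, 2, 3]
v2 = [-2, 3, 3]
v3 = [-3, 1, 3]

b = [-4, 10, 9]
c1 = 1, c2 = 3, c3 = -1

b = 1·v1 + 3·v2 + -1·v3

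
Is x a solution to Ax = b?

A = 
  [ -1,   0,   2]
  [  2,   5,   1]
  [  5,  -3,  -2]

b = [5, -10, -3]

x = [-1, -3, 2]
No

Ax = [5, -15, 0] ≠ b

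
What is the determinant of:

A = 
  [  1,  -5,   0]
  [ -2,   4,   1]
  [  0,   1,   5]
Cofactor expansion along row 1:
det(A) = (1)·((4)(5) - (1)(1)) - (-5)·((-2)(5) - (1)(0)) + (0)·((-2)(1) - (4)(0))
  = (1)(19) - (-5)(-10) + (0)(-2)
  = -31

det(A) = -31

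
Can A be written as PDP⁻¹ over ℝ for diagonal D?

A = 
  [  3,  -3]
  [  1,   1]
No

tr(A) = 4, det(A) = 6
Characteristic polynomial: λ² - tr(A)λ + det(A) = λ² - 4λ + 6
λ² - 4λ + 6 = 0  ⇒  λ = (4 ± √((-4)² - 4·(6)))/2 = (4 ± √(-8))/2
  = 2 + i√2,  2 - i√2
Eigenvalues: 2 + i√2, 2 - i√2  (≈ 2 + 1.414i, 2 - 1.414i)
Has complex eigenvalues (not diagonalizable over ℝ).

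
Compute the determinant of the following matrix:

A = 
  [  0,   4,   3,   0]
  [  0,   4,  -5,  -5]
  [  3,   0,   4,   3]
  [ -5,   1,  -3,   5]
-785

Cofactor expansion along row 1: det(A) = a₁₁M₁₁ - a₁₂M₁₂ + a₁₃M₁₃ - a₁₄M₁₄

M₁₁ = det[[4, -5, -5]; [0, 4, 3]; [1, -3, 5]]
  = (4)·((4)(5) - (3)(-3)) - (-5)·((0)(5) - (3)(1)) + (-5)·((0)(-3) - (4)(1))
  = (4)(29) - (-5)(-3) + (-5)(-4)
  = 121
M₁₂ = det[[0, -5, -5]; [3, 4, 3]; [-5, -3, 5]]
  = (0)·((4)(5) - (3)(-3)) - (-5)·((3)(5) - (3)(-5)) + (-5)·((3)(-3) - (4)(-5))
  = (0)(29) - (-5)(30) + (-5)(11)
  = 95
M₁₃ = det[[0, 4, -5]; [3, 0, 3]; [-5, 1, 5]]
  = (0)·((0)(5) - (3)(1)) - (4)·((3)(5) - (3)(-5)) + (-5)·((3)(1) - (0)(-5))
  = (0)(-3) - (4)(30) + (-5)(3)
  = -135
M₁₄ = det[[0, 4, -5]; [3, 0, 4]; [-5, 1, -3]]
  = (0)·((0)(-3) - (4)(1)) - (4)·((3)(-3) - (4)(-5)) + (-5)·((3)(1) - (0)(-5))
  = (0)(-4) - (4)(11) + (-5)(3)
  = -59

det(A) = (0)(121) - (4)(95) + (3)(-135) - (0)(-59) = -785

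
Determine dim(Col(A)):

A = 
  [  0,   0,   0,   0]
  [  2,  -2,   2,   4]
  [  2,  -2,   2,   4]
Row reduce:
Swap R1 ↔ R2
R3 → R3 - (1)·R1
REF = 
  [  2,  -2,   2,   4]
  [  0,   0,   0,   0]
  [  0,   0,   0,   0]
Pivot columns: 1 → 1 pivot.
dim(Col(A)) = number of pivot columns = 1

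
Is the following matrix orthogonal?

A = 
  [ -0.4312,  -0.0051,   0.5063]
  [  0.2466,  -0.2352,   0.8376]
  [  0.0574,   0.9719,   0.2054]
No

AᵀA = 
  [  0.2500,   0,   0]
  [  0,   0.9999,   0]
  [  0,   0,   1.0001]
≠ I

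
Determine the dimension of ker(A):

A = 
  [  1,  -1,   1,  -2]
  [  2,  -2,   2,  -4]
nullity(A) = 3

Row reduce:
R2 → R2 - (2)·R1
REF = 
  [  1,  -1,   1,  -2]
  [  0,   0,   0,   0]
Pivot columns: 1 → 1 pivot.
rank(A) = 1, so nullity(A) = 4 - 1 = 3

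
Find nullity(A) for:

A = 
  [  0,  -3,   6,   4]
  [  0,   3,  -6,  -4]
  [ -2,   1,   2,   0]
nullity(A) = 2

Row reduce:
Swap R1 ↔ R3
R3 → R3 + (1)·R2
REF = 
  [ -2,   1,   2,   0]
  [  0,   3,  -6,  -4]
  [  0,   0,   0,   0]
Pivot columns: 1, 2 → 2 pivots.
rank(A) = 2, so nullity(A) = 4 - 2 = 2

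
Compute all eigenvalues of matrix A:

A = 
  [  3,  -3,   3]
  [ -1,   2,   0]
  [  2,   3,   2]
λ = -1, 5, 3

Characteristic polynomial: det(λI - A) = λ³ - 7λ² + 7λ + 15
Testing integer divisors of the constant term: p(-1) = 0, so (λ + 1) is a factor:
p(λ) = (λ + 1)(λ² - 8λ + 15)
λ² - 8λ + 15 = (λ - 3)(λ - 5)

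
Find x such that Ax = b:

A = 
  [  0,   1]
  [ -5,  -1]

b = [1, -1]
Row reduce the augmented matrix [A|b]:
Swap R1 ↔ R2
REF = 
  [ -5,  -1,  -1]
  [  0,   1,   1]

Back-substitution:
x₂ = 1 / 1 = 1
x₁ = (-1 - (-1)(1)) / (-5) = 0

x = [0, 1]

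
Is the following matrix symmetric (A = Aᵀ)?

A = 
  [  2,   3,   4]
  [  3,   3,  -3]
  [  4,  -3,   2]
Yes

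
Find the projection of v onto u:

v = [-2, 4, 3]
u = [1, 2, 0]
proj_u(v) = [6/5, 12/5, 0]

v·u = (-2)(1) + (4)(2) + (3)(0) = 6
u·u = (1)² + (2)² + (0)² = 5
proj_u(v) = (v·u / u·u) × u = (6/5) × u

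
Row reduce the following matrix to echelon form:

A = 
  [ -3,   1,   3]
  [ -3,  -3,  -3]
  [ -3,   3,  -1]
Row operations:
R2 → R2 - (1)·R1
R3 → R3 - (1)·R1
R3 → R3 + (1/2)·R2

Resulting echelon form:
REF = 
  [ -3,   1,   3]
  [  0,  -4,  -6]
  [  0,   0,  -7]

Rank = 3 (number of non-zero pivot rows).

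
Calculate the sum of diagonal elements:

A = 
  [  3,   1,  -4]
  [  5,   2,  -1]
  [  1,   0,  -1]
4

tr(A) = 3 + 2 + -1 = 4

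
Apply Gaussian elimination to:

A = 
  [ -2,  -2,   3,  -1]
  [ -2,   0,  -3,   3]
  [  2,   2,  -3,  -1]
Row operations:
R2 → R2 - (1)·R1
R3 → R3 + (1)·R1

Resulting echelon form:
REF = 
  [ -2,  -2,   3,  -1]
  [  0,   2,  -6,   4]
  [  0,   0,   0,  -2]

Rank = 3 (number of non-zero pivot rows).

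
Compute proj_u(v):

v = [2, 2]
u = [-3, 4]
proj_u(v) = [-6/25, 8/25]

v·u = (2)(-3) + (2)(4) = 2
u·u = (-3)² + (4)² = 25
proj_u(v) = (v·u / u·u) × u = (2/25) × u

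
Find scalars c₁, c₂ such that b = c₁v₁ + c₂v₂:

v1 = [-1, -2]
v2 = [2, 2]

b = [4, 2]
c1 = 2, c2 = 3

b = 2·v1 + 3·v2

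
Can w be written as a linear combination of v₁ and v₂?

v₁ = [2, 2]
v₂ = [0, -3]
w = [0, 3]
Yes

Form the augmented matrix and row-reduce:
[v₁|v₂|w] = 
  [  2,   0,   0]
  [  2,  -3,   3]
R2 → R2 - (1)·R1
REF = 
  [  2,   0,   0]
  [  0,  -3,   3]

No row of the form [0 0 | nonzero], so the system is consistent. Back-substitution gives c₁ = 0, c₂ = -1: w = (0)·v₁ + (-1)·v₂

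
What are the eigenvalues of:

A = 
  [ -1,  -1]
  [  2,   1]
tr(A) = 0, det(A) = 1
Characteristic polynomial: λ² - tr(A)λ + det(A) = λ² + 1
λ² + 1 = 0  ⇒  λ = (0 ± √((0)² - 4·(1)))/2 = (0 ± √(-4))/2
  = i,  -i

λ = i, -i  (≈ 0 + 1i, 0 - 1i)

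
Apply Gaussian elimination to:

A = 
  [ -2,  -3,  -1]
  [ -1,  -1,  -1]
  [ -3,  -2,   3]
Row operations:
R2 → R2 - (1/2)·R1
R3 → R3 - (3/2)·R1
R3 → R3 - (5)·R2

Resulting echelon form:
REF = 
  [  -2,   -3,   -1]
  [   0,  1/2, -1/2]
  [   0,    0,    7]

Rank = 3 (number of non-zero pivot rows).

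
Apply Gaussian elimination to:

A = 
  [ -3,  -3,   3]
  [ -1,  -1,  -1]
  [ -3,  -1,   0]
Row operations:
R2 → R2 - (1/3)·R1
R3 → R3 - (1)·R1
Swap R2 ↔ R3

Resulting echelon form:
REF = 
  [ -3,  -3,   3]
  [  0,   2,  -3]
  [  0,   0,  -2]

Rank = 3 (number of non-zero pivot rows).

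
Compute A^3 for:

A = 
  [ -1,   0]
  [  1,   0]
A^3 = 
  [ -1,   0]
  [  1,   0]

A² = A·A:
A²[1,1] = (-1)(-1) + (0)(1) = 1
A²[1,2] = (-1)(0) + (0)(0) = 0
A²[2,1] = (1)(-1) + (0)(1) = -1
A²[2,2] = (1)(0) + (0)(0) = 0
A² = 
  [  1,   0]
  [ -1,   0]

A^3 = A^2·A:
A^3[1,1] = (1)(-1) + (0)(1) = -1
A^3[1,2] = (1)(0) + (0)(0) = 0
A^3[2,1] = (-1)(-1) + (0)(1) = 1
A^3[2,2] = (-1)(0) + (0)(0) = 0
A^3 = 
  [ -1,   0]
  [  1,   0]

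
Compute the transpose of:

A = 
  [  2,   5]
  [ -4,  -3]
Aᵀ = 
  [  2,  -4]
  [  5,  -3]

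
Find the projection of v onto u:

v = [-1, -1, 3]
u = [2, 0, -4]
v·u = (-1)(2) + (-1)(0) + (3)(-4) = -14
u·u = (2)² + (0)² + (-4)² = 20
proj_u(v) = (v·u / u·u) × u = (-14/20) × u = (-7/10) × u

proj_u(v) = [-7/5, 0, 14/5]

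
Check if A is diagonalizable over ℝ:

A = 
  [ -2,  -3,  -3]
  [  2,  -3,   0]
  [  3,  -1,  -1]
No

Characteristic polynomial: det(λI - A) = λ³ + 6λ² + 26λ + 33
By the rational root theorem any rational root is an integer dividing 33; none of those is a root, so p(λ) has no rational roots and hence (being an irreducible cubic) no repeated roots.
Discriminant of the cubic: Δ = -11219
Δ < 0 ⇒ one real eigenvalue and a complex-conjugate pair: λ ≈ -2.107 + 3.746i, -2.107 - 3.746i, -1.786
Has complex eigenvalues (not diagonalizable over ℝ).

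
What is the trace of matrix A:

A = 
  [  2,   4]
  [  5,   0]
2

tr(A) = 2 + 0 = 2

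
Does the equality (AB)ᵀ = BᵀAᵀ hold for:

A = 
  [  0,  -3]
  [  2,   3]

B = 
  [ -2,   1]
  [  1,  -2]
Yes

(AB)ᵀ = 
  [ -3,  -1]
  [  6,  -4]

BᵀAᵀ = 
  [ -3,  -1]
  [  6,  -4]

Both sides are equal — this is the standard identity (AB)ᵀ = BᵀAᵀ, which holds for all A, B.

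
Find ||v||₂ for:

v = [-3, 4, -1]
5.099

||v||₂ = √((-3)² + (4)² + (-1)²) = √26 = 5.099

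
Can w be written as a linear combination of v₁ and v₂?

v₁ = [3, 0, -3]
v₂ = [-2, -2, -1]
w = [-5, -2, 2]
Yes

Form the augmented matrix and row-reduce:
[v₁|v₂|w] = 
  [  3,  -2,  -5]
  [  0,  -2,  -2]
  [ -3,  -1,   2]
R3 → R3 + (1)·R1
R3 → R3 - (3/2)·R2
REF = 
  [  3,  -2,  -5]
  [  0,  -2,  -2]
  [  0,   0,   0]

No row of the form [0 0 | nonzero], so the system is consistent. Back-substitution gives c₁ = -1, c₂ = 1: w = (-1)·v₁ + (1)·v₂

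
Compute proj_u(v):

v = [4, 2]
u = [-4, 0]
v·u = (4)(-4) + (2)(0) = -16
u·u = (-4)² + (0)² = 16
proj_u(v) = (v·u / u·u) × u = (-16/16) × u = (-1) × u

proj_u(v) = [4, 0]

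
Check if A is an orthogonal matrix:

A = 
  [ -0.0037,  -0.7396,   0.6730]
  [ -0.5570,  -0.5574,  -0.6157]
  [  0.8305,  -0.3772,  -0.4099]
Yes

AᵀA = 
  [  1,  -0.0001,   0]
  [ -0.0001,   1,   0.0001]
  [  0,   0.0001,   1]
≈ I (equal to I up to the 4-dp rounding of the entries)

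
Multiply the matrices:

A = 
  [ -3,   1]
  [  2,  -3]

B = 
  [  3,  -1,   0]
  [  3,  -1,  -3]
AB = 
  [ -6,   2,  -3]
  [ -3,   1,   9]

A is 2×2 and B is 2×3, so AB is 2×3. Each entry is (row of A)·(column of B):
AB[1,1] = (-3)(3) + (1)(3) = -6
AB[1,2] = (-3)(-1) + (1)(-1) = 2
AB[1,3] = (-3)(0) + (1)(-3) = -3
AB[2,1] = (2)(3) + (-3)(3) = -3
AB[2,2] = (2)(-1) + (-3)(-1) = 1
AB[2,3] = (2)(0) + (-3)(-3) = 9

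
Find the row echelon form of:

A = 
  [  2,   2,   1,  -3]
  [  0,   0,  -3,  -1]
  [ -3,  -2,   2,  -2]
Row operations:
R3 → R3 + (3/2)·R1
Swap R2 ↔ R3

Resulting echelon form:
REF = 
  [    2,     2,     1,    -3]
  [    0,     1,   7/2, -13/2]
  [    0,     0,    -3,    -1]

Rank = 3 (number of non-zero pivot rows).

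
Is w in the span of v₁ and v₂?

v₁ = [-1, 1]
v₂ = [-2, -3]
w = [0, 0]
Yes

Form the augmented matrix and row-reduce:
[v₁|v₂|w] = 
  [ -1,  -2,   0]
  [  1,  -3,   0]
R2 → R2 + (1)·R1
REF = 
  [ -1,  -2,   0]
  [  0,  -5,   0]

No row of the form [0 0 | nonzero], so the system is consistent. Back-substitution gives c₁ = 0, c₂ = 0: w = (0)·v₁ + (0)·v₂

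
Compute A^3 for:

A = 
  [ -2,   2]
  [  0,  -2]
A² = A·A:
A²[1,1] = (-2)(-2) + (2)(0) = 4
A²[1,2] = (-2)(2) + (2)(-2) = -8
A²[2,1] = (0)(-2) + (-2)(0) = 0
A²[2,2] = (0)(2) + (-2)(-2) = 4
A² = 
  [  4,  -8]
  [  0,   4]

A^3 = A^2·A:
A^3[1,1] = (4)(-2) + (-8)(0) = -8
A^3[1,2] = (4)(2) + (-8)(-2) = 24
A^3[2,1] = (0)(-2) + (4)(0) = 0
A^3[2,2] = (0)(2) + (4)(-2) = -8
A^3 = 
  [ -8,  24]
  [  0,  -8]

Therefore
A^3 = 
  [ -8,  24]
  [  0,  -8]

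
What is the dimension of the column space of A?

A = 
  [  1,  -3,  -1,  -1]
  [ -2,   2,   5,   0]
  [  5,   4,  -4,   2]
dim(Col(A)) = 3

Row reduce:
R2 → R2 + (2)·R1
R3 → R3 - (5)·R1
R3 → R3 + (19/4)·R2
REF = 
  [   1,   -3,   -1,   -1]
  [   0,   -4,    3,   -2]
  [   0,    0, 61/4, -5/2]
Pivot columns: 1, 2, 3 → 3 pivots.
dim(Col(A)) = number of pivot columns = 3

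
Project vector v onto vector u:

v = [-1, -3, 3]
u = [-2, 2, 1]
proj_u(v) = [2/9, -2/9, -1/9]

v·u = (-1)(-2) + (-3)(2) + (3)(1) = -1
u·u = (-2)² + (2)² + (1)² = 9
proj_u(v) = (v·u / u·u) × u = (-1/9) × u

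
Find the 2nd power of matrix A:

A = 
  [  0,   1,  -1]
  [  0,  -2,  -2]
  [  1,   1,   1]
A² = A·A:
A²[1,1] = (0)(0) + (1)(0) + (-1)(1) = -1
A²[1,2] = (0)(1) + (1)(-2) + (-1)(1) = -3
A²[1,3] = (0)(-1) + (1)(-2) + (-1)(1) = -3
A²[2,1] = (0)(0) + (-2)(0) + (-2)(1) = -2
A²[2,2] = (0)(1) + (-2)(-2) + (-2)(1) = 2
A²[2,3] = (0)(-1) + (-2)(-2) + (-2)(1) = 2
A²[3,1] = (1)(0) + (1)(0) + (1)(1) = 1
A²[3,2] = (1)(1) + (1)(-2) + (1)(1) = 0
A²[3,3] = (1)(-1) + (1)(-2) + (1)(1) = -2
A² = 
  [ -1,  -3,  -3]
  [ -2,   2,   2]
  [  1,   0,  -2]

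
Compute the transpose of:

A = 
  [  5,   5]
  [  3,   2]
Aᵀ = 
  [  5,   3]
  [  5,   2]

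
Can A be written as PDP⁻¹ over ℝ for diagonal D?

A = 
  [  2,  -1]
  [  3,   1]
No

tr(A) = 3, det(A) = 5
Characteristic polynomial: λ² - tr(A)λ + det(A) = λ² - 3λ + 5
λ² - 3λ + 5 = 0  ⇒  λ = (3 ± √((-3)² - 4·(5)))/2 = (3 ± √(-11))/2
  = (3 + i√11)/2,  (3 - i√11)/2
Eigenvalues: (3 + i√11)/2, (3 - i√11)/2  (≈ 1.5 + 1.658i, 1.5 - 1.658i)
Has complex eigenvalues (not diagonalizable over ℝ).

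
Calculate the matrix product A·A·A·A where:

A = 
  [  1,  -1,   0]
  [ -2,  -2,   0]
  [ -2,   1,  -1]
A² = A·A:
A²[1,1] = (1)(1) + (-1)(-2) + (0)(-2) = 3
A²[1,2] = (1)(-1) + (-1)(-2) + (0)(1) = 1
A²[1,3] = (1)(0) + (-1)(0) + (0)(-1) = 0
A²[2,1] = (-2)(1) + (-2)(-2) + (0)(-2) = 2
A²[2,2] = (-2)(-1) + (-2)(-2) + (0)(1) = 6
A²[2,3] = (-2)(0) + (-2)(0) + (0)(-1) = 0
A²[3,1] = (-2)(1) + (1)(-2) + (-1)(-2) = -2
A²[3,2] = (-2)(-1) + (1)(-2) + (-1)(1) = -1
A²[3,3] = (-2)(0) + (1)(0) + (-1)(-1) = 1
A² = 
  [  3,   1,   0]
  [  2,   6,   0]
  [ -2,  -1,   1]

A^3 = A^2·A:
A^3[1,1] = (3)(1) + (1)(-2) + (0)(-2) = 1
A^3[1,2] = (3)(-1) + (1)(-2) + (0)(1) = -5
A^3[1,3] = (3)(0) + (1)(0) + (0)(-1) = 0
A^3[2,1] = (2)(1) + (6)(-2) + (0)(-2) = -10
A^3[2,2] = (2)(-1) + (6)(-2) + (0)(1) = -14
A^3[2,3] = (2)(0) + (6)(0) + (0)(-1) = 0
A^3[3,1] = (-2)(1) + (-1)(-2) + (1)(-2) = -2
A^3[3,2] = (-2)(-1) + (-1)(-2) + (1)(1) = 5
A^3[3,3] = (-2)(0) + (-1)(0) + (1)(-1) = -1
A^3 = 
  [  1,  -5,   0]
  [-10, -14,   0]
  [ -2,   5,  -1]

A^4 = A^3·A:
A^4[1,1] = (1)(1) + (-5)(-2) + (0)(-2) = 11
A^4[1,2] = (1)(-1) + (-5)(-2) + (0)(1) = 9
A^4[1,3] = (1)(0) + (-5)(0) + (0)(-1) = 0
A^4[2,1] = (-10)(1) + (-14)(-2) + (0)(-2) = 18
A^4[2,2] = (-10)(-1) + (-14)(-2) + (0)(1) = 38
A^4[2,3] = (-10)(0) + (-14)(0) + (0)(-1) = 0
A^4[3,1] = (-2)(1) + (5)(-2) + (-1)(-2) = -10
A^4[3,2] = (-2)(-1) + (5)(-2) + (-1)(1) = -9
A^4[3,3] = (-2)(0) + (5)(0) + (-1)(-1) = 1
A^4 = 
  [ 11,   9,   0]
  [ 18,  38,   0]
  [-10,  -9,   1]

Therefore
A^4 = 
  [ 11,   9,   0]
  [ 18,  38,   0]
  [-10,  -9,   1]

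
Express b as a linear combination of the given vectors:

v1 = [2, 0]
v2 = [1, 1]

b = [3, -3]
c1 = 3, c2 = -3

b = 3·v1 + -3·v2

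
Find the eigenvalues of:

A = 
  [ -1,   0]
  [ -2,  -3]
tr(A) = -4, det(A) = 3
Characteristic polynomial: λ² - tr(A)λ + det(A) = λ² + 4λ + 3
λ² + 4λ + 3 = (λ + 3)(λ + 1)

λ = -1, -3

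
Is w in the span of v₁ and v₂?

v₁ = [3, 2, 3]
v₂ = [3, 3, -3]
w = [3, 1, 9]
Yes

Form the augmented matrix and row-reduce:
[v₁|v₂|w] = 
  [  3,   3,   3]
  [  2,   3,   1]
  [  3,  -3,   9]
R2 → R2 - (2/3)·R1
R3 → R3 - (1)·R1
R3 → R3 + (6)·R2
REF = 
  [  3,   3,   3]
  [  0,   1,  -1]
  [  0,   0,   0]

No row of the form [0 0 | nonzero], so the system is consistent. Back-substitution gives c₁ = 2, c₂ = -1: w = (2)·v₁ + (-1)·v₂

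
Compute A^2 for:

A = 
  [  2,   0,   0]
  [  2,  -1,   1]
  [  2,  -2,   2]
A² = A·A:
A²[1,1] = (2)(2) + (0)(2) + (0)(2) = 4
A²[1,2] = (2)(0) + (0)(-1) + (0)(-2) = 0
A²[1,3] = (2)(0) + (0)(1) + (0)(2) = 0
A²[2,1] = (2)(2) + (-1)(2) + (1)(2) = 4
A²[2,2] = (2)(0) + (-1)(-1) + (1)(-2) = -1
A²[2,3] = (2)(0) + (-1)(1) + (1)(2) = 1
A²[3,1] = (2)(2) + (-2)(2) + (2)(2) = 4
A²[3,2] = (2)(0) + (-2)(-1) + (2)(-2) = -2
A²[3,3] = (2)(0) + (-2)(1) + (2)(2) = 2
A² = 
  [  4,   0,   0]
  [  4,  -1,   1]
  [  4,  -2,   2]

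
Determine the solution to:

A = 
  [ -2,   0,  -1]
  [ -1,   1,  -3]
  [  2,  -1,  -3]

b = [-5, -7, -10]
x = [1, 3, 3]

Row reduce the augmented matrix [A|b]:
R2 → R2 - (1/2)·R1
R3 → R3 + (1)·R1
R3 → R3 + (1)·R2
REF = 
  [   -2,     0,    -1,    -5]
  [    0,     1,  -5/2,  -9/2]
  [    0,     0, -13/2, -39/2]

Back-substitution:
x₃ = (-39/2) / (-13/2) = 3
x₂ = (-9/2 - (-5/2)(3)) / 1 = 3
x₁ = (-5 - (0)(3) - (-1)(3)) / (-2) = 1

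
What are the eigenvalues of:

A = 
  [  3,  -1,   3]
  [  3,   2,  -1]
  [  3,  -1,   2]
Characteristic polynomial: det(λI - A) = λ³ - 7λ² + 9λ + 9
Testing integer divisors of the constant term: p(3) = 0, so (λ - 3) is a factor:
p(λ) = (λ - 3)(λ² - 4λ - 3)
λ² - 4λ - 3 = 0  ⇒  λ = (4 ± √((-4)² - 4·(-3)))/2 = (4 ± √(28))/2
  = 2 + √7,  2 - √7

λ = 3, 2 + √7, 2 - √7  (≈ 3, 4.646, -0.6458)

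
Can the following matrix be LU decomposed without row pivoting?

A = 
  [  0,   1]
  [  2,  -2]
No.
A[1,1] = 0 but A[2,1] = 2 ≠ 0. Any LU with L unit lower triangular has (LU)[1,1] = U[1,1] and (LU)[2,1] = L[2,1]·U[1,1]; matching A forces U[1,1] = 0, which then forces (LU)[2,1] = 0 ≠ 2. A row swap (pivoting) is required.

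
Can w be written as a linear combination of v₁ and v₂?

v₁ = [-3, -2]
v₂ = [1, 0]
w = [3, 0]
Yes

Form the augmented matrix and row-reduce:
[v₁|v₂|w] = 
  [ -3,   1,   3]
  [ -2,   0,   0]
R2 → R2 - (2/3)·R1
REF = 
  [  -3,    1,    3]
  [   0, -2/3,   -2]

No row of the form [0 0 | nonzero], so the system is consistent. Back-substitution gives c₁ = 0, c₂ = 3: w = (0)·v₁ + (3)·v₂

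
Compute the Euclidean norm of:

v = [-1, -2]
2.236

||v||₂ = √((-1)² + (-2)²) = √5 = 2.236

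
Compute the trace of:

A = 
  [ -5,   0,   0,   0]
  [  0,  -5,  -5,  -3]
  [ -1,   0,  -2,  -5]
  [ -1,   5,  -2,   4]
-8

tr(A) = -5 + -5 + -2 + 4 = -8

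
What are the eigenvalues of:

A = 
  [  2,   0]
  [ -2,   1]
tr(A) = 3, det(A) = 2
Characteristic polynomial: λ² - tr(A)λ + det(A) = λ² - 3λ + 2
λ² - 3λ + 2 = (λ - 1)(λ - 2)

λ = 2, 1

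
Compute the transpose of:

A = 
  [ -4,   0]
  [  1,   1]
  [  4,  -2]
Aᵀ = 
  [ -4,   1,   4]
  [  0,   1,  -2]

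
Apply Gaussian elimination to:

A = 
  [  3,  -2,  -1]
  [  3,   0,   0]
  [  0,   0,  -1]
Row operations:
R2 → R2 - (1)·R1

Resulting echelon form:
REF = 
  [  3,  -2,  -1]
  [  0,   2,   1]
  [  0,   0,  -1]

Rank = 3 (number of non-zero pivot rows).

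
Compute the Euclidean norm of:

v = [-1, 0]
1

||v||₂ = √((-1)² + (0)²) = √1 = 1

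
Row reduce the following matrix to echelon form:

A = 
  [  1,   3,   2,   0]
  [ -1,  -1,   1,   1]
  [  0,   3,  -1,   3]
Row operations:
R2 → R2 + (1)·R1
R3 → R3 - (3/2)·R2

Resulting echelon form:
REF = 
  [    1,     3,     2,     0]
  [    0,     2,     3,     1]
  [    0,     0, -11/2,   3/2]

Rank = 3 (number of non-zero pivot rows).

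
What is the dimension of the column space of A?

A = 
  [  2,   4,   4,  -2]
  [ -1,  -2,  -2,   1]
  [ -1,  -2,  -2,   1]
Row reduce:
R2 → R2 + (1/2)·R1
R3 → R3 + (1/2)·R1
REF = 
  [  2,   4,   4,  -2]
  [  0,   0,   0,   0]
  [  0,   0,   0,   0]
Pivot columns: 1 → 1 pivot.
dim(Col(A)) = number of pivot columns = 1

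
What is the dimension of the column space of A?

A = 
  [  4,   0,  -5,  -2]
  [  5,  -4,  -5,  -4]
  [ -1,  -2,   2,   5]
dim(Col(A)) = 3

Row reduce:
R2 → R2 - (5/4)·R1
R3 → R3 + (1/4)·R1
R3 → R3 - (1/2)·R2
REF = 
  [   4,    0,   -5,   -2]
  [   0,   -4,  5/4, -3/2]
  [   0,    0,  1/8, 21/4]
Pivot columns: 1, 2, 3 → 3 pivots.
dim(Col(A)) = number of pivot columns = 3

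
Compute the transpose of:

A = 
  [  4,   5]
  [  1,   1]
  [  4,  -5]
Aᵀ = 
  [  4,   1,   4]
  [  5,   1,  -5]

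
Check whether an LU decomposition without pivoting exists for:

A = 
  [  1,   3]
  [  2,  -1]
Yes.
A[1,1] = 1 ≠ 0, so Gaussian elimination proceeds without a row swap: multiplier ℓ₂₁ = (2)/(1) = 2, and U[2,2] = -1 - (2)(3) = -7.
L = 
  [  1,   0]
  [  2,   1]
U = 
  [  1,   3]
  [  0,  -7]
Check row 2 of LU: [(2)(1), (2)(3) + (-7)] = [2, -1] = row 2 of A ✓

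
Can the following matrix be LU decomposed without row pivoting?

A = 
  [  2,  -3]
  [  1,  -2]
Yes.
A[1,1] = 2 ≠ 0, so Gaussian elimination proceeds without a row swap: multiplier ℓ₂₁ = (1)/(2) = 1/2, and U[2,2] = -2 - (1/2)(-3) = -1/2.
L = 
  [  1,   0]
  [1/2,   1]
U = 
  [   2,   -3]
  [   0, -1/2]
Check row 2 of LU: [(1/2)(2), (1/2)(-3) + (-1/2)] = [1, -2] = row 2 of A ✓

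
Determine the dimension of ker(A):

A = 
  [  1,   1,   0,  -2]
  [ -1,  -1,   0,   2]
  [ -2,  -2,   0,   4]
nullity(A) = 3

Row reduce:
R2 → R2 + (1)·R1
R3 → R3 + (2)·R1
REF = 
  [  1,   1,   0,  -2]
  [  0,   0,   0,   0]
  [  0,   0,   0,   0]
Pivot columns: 1 → 1 pivot.
rank(A) = 1, so nullity(A) = 4 - 1 = 3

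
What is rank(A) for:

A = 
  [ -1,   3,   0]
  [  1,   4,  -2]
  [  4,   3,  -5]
rank(A) = 3

Row reduce:
R2 → R2 + (1)·R1
R3 → R3 + (4)·R1
R3 → R3 - (15/7)·R2
REF = 
  [  -1,    3,    0]
  [   0,    7,   -2]
  [   0,    0, -5/7]
Pivot columns: 1, 2, 3 → 3 pivots.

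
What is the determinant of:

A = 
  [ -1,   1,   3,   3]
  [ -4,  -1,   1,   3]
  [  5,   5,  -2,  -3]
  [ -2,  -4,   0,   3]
-135

Cofactor expansion along row 1: det(A) = a₁₁M₁₁ - a₁₂M₁₂ + a₁₃M₁₃ - a₁₄M₁₄

M₁₁ = det[[-1, 1, 3]; [5, -2, -3]; [-4, 0, 3]]
  = (-1)·((-2)(3) - (-3)(0)) - (1)·((5)(3) - (-3)(-4)) + (3)·((5)(0) - (-2)(-4))
  = (-1)(-6) - (1)(3) + (3)(-8)
  = -21
M₁₂ = det[[-4, 1, 3]; [5, -2, -3]; [-2, 0, 3]]
  = (-4)·((-2)(3) - (-3)(0)) - (1)·((5)(3) - (-3)(-2)) + (3)·((5)(0) - (-2)(-2))
  = (-4)(-6) - (1)(9) + (3)(-4)
  = 3
M₁₃ = det[[-4, -1, 3]; [5, 5, -3]; [-2, -4, 3]]
  = (-4)·((5)(3) - (-3)(-4)) - (-1)·((5)(3) - (-3)(-2)) + (3)·((5)(-4) - (5)(-2))
  = (-4)(3) - (-1)(9) + (3)(-10)
  = -33
M₁₄ = det[[-4, -1, 1]; [5, 5, -2]; [-2, -4, 0]]
  = (-4)·((5)(0) - (-2)(-4)) - (-1)·((5)(0) - (-2)(-2)) + (1)·((5)(-4) - (5)(-2))
  = (-4)(-8) - (-1)(-4) + (1)(-10)
  = 18

det(A) = (-1)(-21) - (1)(3) + (3)(-33) - (3)(18) = -135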